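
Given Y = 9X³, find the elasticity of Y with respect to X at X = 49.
Elasticity = 3

Elasticity = (dY/dX) · (X/Y)

dY/dX = 27·X²
At X = 49: dY/dX = 64827, Y = 1058841

Elasticity = 64827 · (49 / 1058841) = 3

Interpretation: for a small percentage change in X, the percentage change in Y is approximately 3.00 times as large.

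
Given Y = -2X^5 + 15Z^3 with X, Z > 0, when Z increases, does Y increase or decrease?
Y increases

Taking the partial derivative:
∂Y/∂Z = 45Z^2

∂Y/∂Z = 45Z^2 > 0 (assuming positive values)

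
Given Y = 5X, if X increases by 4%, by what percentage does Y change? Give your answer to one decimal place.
4.0%

For Y = 5X:
If X → X(1 + 0.04)
Then Y → Y · (1 + 0.04)^1
     = Y · 1.0400

Percentage change = ((1 + 0.04)^1 − 1) × 100% = 4.0%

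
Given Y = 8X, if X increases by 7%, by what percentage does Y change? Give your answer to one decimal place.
7.0%

For Y = 8X:
If X → X(1 + 0.07)
Then Y → Y · (1 + 0.07)^1
     = Y · 1.0700

Percentage change = ((1 + 0.07)^1 − 1) × 100% = 7.0%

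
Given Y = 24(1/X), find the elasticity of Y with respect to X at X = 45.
Elasticity = -1

Elasticity = (dY/dX) · (X/Y)

dY/dX = -24/X²
At X = 45: dY/dX = -8/675, Y = 8/15

Elasticity = (-8/675) · (45 / (8/15)) = -1

Interpretation: for a small percentage change in X, the percentage change in Y is approximately -1.00 times as large.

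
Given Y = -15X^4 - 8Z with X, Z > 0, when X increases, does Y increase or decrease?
Y decreases

Taking the partial derivative:
∂Y/∂X = -60X^3

∂Y/∂X = -60X^3 < 0 (assuming positive values)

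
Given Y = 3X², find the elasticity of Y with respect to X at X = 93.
Elasticity = 2

Elasticity = (dY/dX) · (X/Y)

dY/dX = 6·X
At X = 93: dY/dX = 558, Y = 25947

Elasticity = 558 · (93 / 25947) = 2

Interpretation: for a small percentage change in X, the percentage change in Y is approximately 2.00 times as large.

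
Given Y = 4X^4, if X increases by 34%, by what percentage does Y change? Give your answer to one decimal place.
222.4%

For Y = 4X^4:
If X → X(1 + 0.34)
Then Y → Y · (1 + 0.34)^4
     ≈ Y · 3.2242

Percentage change = ((1 + 0.34)^4 − 1) × 100% ≈ 222.4%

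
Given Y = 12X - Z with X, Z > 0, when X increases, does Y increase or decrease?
Y increases

Taking the partial derivative:
∂Y/∂X = 12

∂Y/∂X = 12 > 0 (assuming positive values)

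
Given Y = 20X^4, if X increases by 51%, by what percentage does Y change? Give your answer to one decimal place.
419.9%

For Y = 20X^4:
If X → X(1 + 0.51)
Then Y → Y · (1 + 0.51)^4
     ≈ Y · 5.1989

Percentage change = ((1 + 0.51)^4 − 1) × 100% ≈ 419.9%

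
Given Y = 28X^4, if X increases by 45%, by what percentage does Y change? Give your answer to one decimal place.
342.1%

For Y = 28X^4:
If X → X(1 + 0.45)
Then Y → Y · (1 + 0.45)^4
     ≈ Y · 4.4205

Percentage change = ((1 + 0.45)^4 − 1) × 100% ≈ 342.1%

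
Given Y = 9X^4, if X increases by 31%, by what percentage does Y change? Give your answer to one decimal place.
194.5%

For Y = 9X^4:
If X → X(1 + 0.31)
Then Y → Y · (1 + 0.31)^4
     ≈ Y · 2.9450

Percentage change = ((1 + 0.31)^4 − 1) × 100% ≈ 194.5%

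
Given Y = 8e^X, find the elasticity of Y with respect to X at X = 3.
Elasticity = 3

Elasticity = (dY/dX) · (X/Y)

dY/dX = 8·e^X
At X = 3: dY/dX = 8·e^3, Y = 8·e^3

Elasticity = (8·e^3) · (3 / (8·e^3)) = 3

Interpretation: for a small percentage change in X, the percentage change in Y is approximately 3.00 times as large.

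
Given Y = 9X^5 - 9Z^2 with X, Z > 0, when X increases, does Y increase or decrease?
Y increases

Taking the partial derivative:
∂Y/∂X = 45X^4

∂Y/∂X = 45X^4 > 0 (assuming positive values)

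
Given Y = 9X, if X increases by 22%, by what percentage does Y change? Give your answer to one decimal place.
22.0%

For Y = 9X:
If X → X(1 + 0.22)
Then Y → Y · (1 + 0.22)^1
     = Y · 1.2200

Percentage change = ((1 + 0.22)^1 − 1) × 100% = 22.0%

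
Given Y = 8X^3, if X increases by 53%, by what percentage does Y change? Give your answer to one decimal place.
258.2%

For Y = 8X^3:
If X → X(1 + 0.53)
Then Y → Y · (1 + 0.53)^3
     ≈ Y · 3.5816

Percentage change = ((1 + 0.53)^3 − 1) × 100% ≈ 258.2%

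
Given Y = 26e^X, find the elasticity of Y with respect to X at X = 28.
Elasticity = 28

Elasticity = (dY/dX) · (X/Y)

dY/dX = 26·e^X
At X = 28: dY/dX = 26·e^28, Y = 26·e^28

Elasticity = (26·e^28) · (28 / (26·e^28)) = 28

Interpretation: for a small percentage change in X, the percentage change in Y is approximately 28.00 times as large.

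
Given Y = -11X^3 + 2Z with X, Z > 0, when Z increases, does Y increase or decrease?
Y increases

Taking the partial derivative:
∂Y/∂Z = 2

∂Y/∂Z = 2 > 0 (assuming positive values)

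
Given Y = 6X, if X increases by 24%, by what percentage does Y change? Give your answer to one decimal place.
24.0%

For Y = 6X:
If X → X(1 + 0.24)
Then Y → Y · (1 + 0.24)^1
     = Y · 1.2400

Percentage change = ((1 + 0.24)^1 − 1) × 100% = 24.0%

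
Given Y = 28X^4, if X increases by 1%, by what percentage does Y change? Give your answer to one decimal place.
4.1%

For Y = 28X^4:
If X → X(1 + 0.01)
Then Y → Y · (1 + 0.01)^4
     ≈ Y · 1.0406

Percentage change = ((1 + 0.01)^4 − 1) × 100% ≈ 4.1%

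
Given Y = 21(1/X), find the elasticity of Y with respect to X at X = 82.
Elasticity = -1

Elasticity = (dY/dX) · (X/Y)

dY/dX = -21/X²
At X = 82: dY/dX = -21/6724, Y = 21/82

Elasticity = (-21/6724) · (82 / (21/82)) = -1

Interpretation: for a small percentage change in X, the percentage change in Y is approximately -1.00 times as large.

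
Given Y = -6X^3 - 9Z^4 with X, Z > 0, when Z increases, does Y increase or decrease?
Y decreases

Taking the partial derivative:
∂Y/∂Z = -36Z^3

∂Y/∂Z = -36Z^3 < 0 (assuming positive values)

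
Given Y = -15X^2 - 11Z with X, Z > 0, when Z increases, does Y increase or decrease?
Y decreases

Taking the partial derivative:
∂Y/∂Z = -11

∂Y/∂Z = -11 < 0 (assuming positive values)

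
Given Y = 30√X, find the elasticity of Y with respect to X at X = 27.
Elasticity = 1/2

Elasticity = (dY/dX) · (X/Y)

dY/dX = 15/√X
At X = 27: dY/dX = 5·√3/3, Y = 90·√3

Elasticity = (5·√3/3) · (27 / (90·√3)) = 1/2

Interpretation: for a small percentage change in X, the percentage change in Y is approximately 0.50 times as large.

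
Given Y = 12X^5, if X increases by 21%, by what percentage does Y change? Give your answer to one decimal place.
159.4%

For Y = 12X^5:
If X → X(1 + 0.21)
Then Y → Y · (1 + 0.21)^5
     ≈ Y · 2.5937

Percentage change = ((1 + 0.21)^5 − 1) × 100% ≈ 159.4%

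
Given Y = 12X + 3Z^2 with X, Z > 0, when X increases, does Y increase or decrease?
Y increases

Taking the partial derivative:
∂Y/∂X = 12

∂Y/∂X = 12 > 0 (assuming positive values)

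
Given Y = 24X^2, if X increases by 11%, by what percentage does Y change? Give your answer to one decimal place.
23.2%

For Y = 24X^2:
If X → X(1 + 0.11)
Then Y → Y · (1 + 0.11)^2
     = Y · 1.2321

Percentage change = ((1 + 0.11)^2 − 1) × 100% ≈ 23.2%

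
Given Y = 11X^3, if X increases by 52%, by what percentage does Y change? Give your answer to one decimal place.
251.2%

For Y = 11X^3:
If X → X(1 + 0.52)
Then Y → Y · (1 + 0.52)^3
     ≈ Y · 3.5118

Percentage change = ((1 + 0.52)^3 − 1) × 100% ≈ 251.2%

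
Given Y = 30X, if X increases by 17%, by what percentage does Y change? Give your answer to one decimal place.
17.0%

For Y = 30X:
If X → X(1 + 0.17)
Then Y → Y · (1 + 0.17)^1
     = Y · 1.1700

Percentage change = ((1 + 0.17)^1 − 1) × 100% = 17.0%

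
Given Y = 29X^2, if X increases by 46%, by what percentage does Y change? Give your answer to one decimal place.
113.2%

For Y = 29X^2:
If X → X(1 + 0.46)
Then Y → Y · (1 + 0.46)^2
     = Y · 2.1316

Percentage change = ((1 + 0.46)^2 − 1) × 100% ≈ 113.2%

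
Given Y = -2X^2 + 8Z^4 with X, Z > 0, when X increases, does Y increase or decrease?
Y decreases

Taking the partial derivative:
∂Y/∂X = -4X

∂Y/∂X = -4X < 0 (assuming positive values)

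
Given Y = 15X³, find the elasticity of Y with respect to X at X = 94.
Elasticity = 3

Elasticity = (dY/dX) · (X/Y)

dY/dX = 45·X²
At X = 94: dY/dX = 397620, Y = 12458760

Elasticity = 397620 · (94 / 12458760) = 3

Interpretation: for a small percentage change in X, the percentage change in Y is approximately 3.00 times as large.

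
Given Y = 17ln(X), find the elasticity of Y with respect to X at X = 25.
Elasticity = 1/ln(25) ≈ 0.3107

Elasticity = (dY/dX) · (X/Y)

dY/dX = 17/X
At X = 25: dY/dX = 17/25, Y = 17·ln(25)

Elasticity = (17/25) · (25 / (17·ln(25))) = 1/ln(25) ≈ 0.3107

Interpretation: for a small percentage change in X, the percentage change in Y is approximately 0.31 times as large.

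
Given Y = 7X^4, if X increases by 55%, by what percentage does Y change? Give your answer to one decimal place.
477.2%

For Y = 7X^4:
If X → X(1 + 0.55)
Then Y → Y · (1 + 0.55)^4
     ≈ Y · 5.7720

Percentage change = ((1 + 0.55)^4 − 1) × 100% ≈ 477.2%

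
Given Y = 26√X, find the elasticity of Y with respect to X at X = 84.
Elasticity = 1/2

Elasticity = (dY/dX) · (X/Y)

dY/dX = 13/√X
At X = 84: dY/dX = 13·√21/42, Y = 52·√21

Elasticity = (13·√21/42) · (84 / (52·√21)) = 1/2

Interpretation: for a small percentage change in X, the percentage change in Y is approximately 0.50 times as large.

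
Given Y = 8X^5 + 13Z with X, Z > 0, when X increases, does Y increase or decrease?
Y increases

Taking the partial derivative:
∂Y/∂X = 40X^4

∂Y/∂X = 40X^4 > 0 (assuming positive values)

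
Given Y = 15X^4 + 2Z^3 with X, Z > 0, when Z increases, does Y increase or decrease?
Y increases

Taking the partial derivative:
∂Y/∂Z = 6Z^2

∂Y/∂Z = 6Z^2 > 0 (assuming positive values)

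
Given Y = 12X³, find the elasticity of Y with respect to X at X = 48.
Elasticity = 3

Elasticity = (dY/dX) · (X/Y)

dY/dX = 36·X²
At X = 48: dY/dX = 82944, Y = 1327104

Elasticity = 82944 · (48 / 1327104) = 3

Interpretation: for a small percentage change in X, the percentage change in Y is approximately 3.00 times as large.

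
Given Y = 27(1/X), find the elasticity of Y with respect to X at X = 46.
Elasticity = -1

Elasticity = (dY/dX) · (X/Y)

dY/dX = -27/X²
At X = 46: dY/dX = -27/2116, Y = 27/46

Elasticity = (-27/2116) · (46 / (27/46)) = -1

Interpretation: for a small percentage change in X, the percentage change in Y is approximately -1.00 times as large.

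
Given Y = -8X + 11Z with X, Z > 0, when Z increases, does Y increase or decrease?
Y increases

Taking the partial derivative:
∂Y/∂Z = 11

∂Y/∂Z = 11 > 0 (assuming positive values)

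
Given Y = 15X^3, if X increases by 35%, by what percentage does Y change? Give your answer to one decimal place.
146.0%

For Y = 15X^3:
If X → X(1 + 0.35)
Then Y → Y · (1 + 0.35)^3
     ≈ Y · 2.4604

Percentage change = ((1 + 0.35)^3 − 1) × 100% ≈ 146.0%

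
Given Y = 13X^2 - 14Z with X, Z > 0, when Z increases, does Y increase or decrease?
Y decreases

Taking the partial derivative:
∂Y/∂Z = -14

∂Y/∂Z = -14 < 0 (assuming positive values)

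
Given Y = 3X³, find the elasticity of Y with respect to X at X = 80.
Elasticity = 3

Elasticity = (dY/dX) · (X/Y)

dY/dX = 9·X²
At X = 80: dY/dX = 57600, Y = 1536000

Elasticity = 57600 · (80 / 1536000) = 3

Interpretation: for a small percentage change in X, the percentage change in Y is approximately 3.00 times as large.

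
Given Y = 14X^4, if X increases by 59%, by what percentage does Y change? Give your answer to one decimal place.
539.1%

For Y = 14X^4:
If X → X(1 + 0.59)
Then Y → Y · (1 + 0.59)^4
     ≈ Y · 6.3913

Percentage change = ((1 + 0.59)^4 − 1) × 100% ≈ 539.1%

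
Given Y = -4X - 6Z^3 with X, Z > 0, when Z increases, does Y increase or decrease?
Y decreases

Taking the partial derivative:
∂Y/∂Z = -18Z^2

∂Y/∂Z = -18Z^2 < 0 (assuming positive values)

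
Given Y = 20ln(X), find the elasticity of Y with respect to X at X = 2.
Elasticity = 1/ln(2) ≈ 1.4427

Elasticity = (dY/dX) · (X/Y)

dY/dX = 20/X
At X = 2: dY/dX = 10, Y = 20·ln(2)

Elasticity = 10 · (2 / (20·ln(2))) = 1/ln(2) ≈ 1.4427

Interpretation: for a small percentage change in X, the percentage change in Y is approximately 1.44 times as large.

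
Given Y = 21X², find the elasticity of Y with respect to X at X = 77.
Elasticity = 2

Elasticity = (dY/dX) · (X/Y)

dY/dX = 42·X
At X = 77: dY/dX = 3234, Y = 124509

Elasticity = 3234 · (77 / 124509) = 2

Interpretation: for a small percentage change in X, the percentage change in Y is approximately 2.00 times as large.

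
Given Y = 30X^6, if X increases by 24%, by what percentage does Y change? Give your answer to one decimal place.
263.5%

For Y = 30X^6:
If X → X(1 + 0.24)
Then Y → Y · (1 + 0.24)^6
     ≈ Y · 3.6352

Percentage change = ((1 + 0.24)^6 − 1) × 100% ≈ 263.5%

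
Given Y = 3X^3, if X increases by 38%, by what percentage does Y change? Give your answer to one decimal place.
162.8%

For Y = 3X^3:
If X → X(1 + 0.38)
Then Y → Y · (1 + 0.38)^3
     ≈ Y · 2.6281

Percentage change = ((1 + 0.38)^3 − 1) × 100% ≈ 162.8%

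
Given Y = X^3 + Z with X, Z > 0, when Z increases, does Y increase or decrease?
Y increases

Taking the partial derivative:
∂Y/∂Z = 1

∂Y/∂Z = 1 > 0 (assuming positive values)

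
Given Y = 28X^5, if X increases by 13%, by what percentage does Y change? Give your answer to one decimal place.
84.2%

For Y = 28X^5:
If X → X(1 + 0.13)
Then Y → Y · (1 + 0.13)^5
     ≈ Y · 1.8424

Percentage change = ((1 + 0.13)^5 − 1) × 100% ≈ 84.2%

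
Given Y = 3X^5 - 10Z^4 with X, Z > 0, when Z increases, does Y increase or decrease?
Y decreases

Taking the partial derivative:
∂Y/∂Z = -40Z^3

∂Y/∂Z = -40Z^3 < 0 (assuming positive values)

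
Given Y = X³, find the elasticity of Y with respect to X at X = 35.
Elasticity = 3

Elasticity = (dY/dX) · (X/Y)

dY/dX = 3·X²
At X = 35: dY/dX = 3675, Y = 42875

Elasticity = 3675 · (35 / 42875) = 3

Interpretation: for a small percentage change in X, the percentage change in Y is approximately 3.00 times as large.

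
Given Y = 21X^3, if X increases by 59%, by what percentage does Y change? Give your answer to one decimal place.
302.0%

For Y = 21X^3:
If X → X(1 + 0.59)
Then Y → Y · (1 + 0.59)^3
     ≈ Y · 4.0197

Percentage change = ((1 + 0.59)^3 − 1) × 100% ≈ 302.0%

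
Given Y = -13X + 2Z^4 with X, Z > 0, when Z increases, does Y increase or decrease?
Y increases

Taking the partial derivative:
∂Y/∂Z = 8Z^3

∂Y/∂Z = 8Z^3 > 0 (assuming positive values)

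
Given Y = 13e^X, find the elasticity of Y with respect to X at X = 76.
Elasticity = 76

Elasticity = (dY/dX) · (X/Y)

dY/dX = 13·e^X
At X = 76: dY/dX = 13·e^76, Y = 13·e^76

Elasticity = (13·e^76) · (76 / (13·e^76)) = 76

Interpretation: for a small percentage change in X, the percentage change in Y is approximately 76.00 times as large.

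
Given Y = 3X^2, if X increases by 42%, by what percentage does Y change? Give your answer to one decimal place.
101.6%

For Y = 3X^2:
If X → X(1 + 0.42)
Then Y → Y · (1 + 0.42)^2
     = Y · 2.0164

Percentage change = ((1 + 0.42)^2 − 1) × 100% ≈ 101.6%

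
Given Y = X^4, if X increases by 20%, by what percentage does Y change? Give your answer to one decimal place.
107.4%

For Y = X^4:
If X → X(1 + 0.2)
Then Y → Y · (1 + 0.2)^4
     = Y · 2.0736

Percentage change = ((1 + 0.2)^4 − 1) × 100% ≈ 107.4%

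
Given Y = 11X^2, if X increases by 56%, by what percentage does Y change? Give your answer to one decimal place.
143.4%

For Y = 11X^2:
If X → X(1 + 0.56)
Then Y → Y · (1 + 0.56)^2
     = Y · 2.4336

Percentage change = ((1 + 0.56)^2 − 1) × 100% ≈ 143.4%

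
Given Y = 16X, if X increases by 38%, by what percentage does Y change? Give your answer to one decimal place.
38.0%

For Y = 16X:
If X → X(1 + 0.38)
Then Y → Y · (1 + 0.38)^1
     = Y · 1.3800

Percentage change = ((1 + 0.38)^1 − 1) × 100% = 38.0%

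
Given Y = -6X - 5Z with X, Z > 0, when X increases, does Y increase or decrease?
Y decreases

Taking the partial derivative:
∂Y/∂X = -6

∂Y/∂X = -6 < 0 (assuming positive values)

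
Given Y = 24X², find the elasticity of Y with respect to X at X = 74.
Elasticity = 2

Elasticity = (dY/dX) · (X/Y)

dY/dX = 48·X
At X = 74: dY/dX = 3552, Y = 131424

Elasticity = 3552 · (74 / 131424) = 2

Interpretation: for a small percentage change in X, the percentage change in Y is approximately 2.00 times as large.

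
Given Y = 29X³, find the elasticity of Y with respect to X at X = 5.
Elasticity = 3

Elasticity = (dY/dX) · (X/Y)

dY/dX = 87·X²
At X = 5: dY/dX = 2175, Y = 3625

Elasticity = 2175 · (5 / 3625) = 3

Interpretation: for a small percentage change in X, the percentage change in Y is approximately 3.00 times as large.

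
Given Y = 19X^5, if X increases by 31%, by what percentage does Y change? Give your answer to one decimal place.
285.8%

For Y = 19X^5:
If X → X(1 + 0.31)
Then Y → Y · (1 + 0.31)^5
     ≈ Y · 3.8579

Percentage change = ((1 + 0.31)^5 − 1) × 100% ≈ 285.8%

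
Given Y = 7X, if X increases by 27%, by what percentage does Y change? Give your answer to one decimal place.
27.0%

For Y = 7X:
If X → X(1 + 0.27)
Then Y → Y · (1 + 0.27)^1
     = Y · 1.2700

Percentage change = ((1 + 0.27)^1 − 1) × 100% = 27.0%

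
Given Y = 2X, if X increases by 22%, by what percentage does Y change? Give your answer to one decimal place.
22.0%

For Y = 2X:
If X → X(1 + 0.22)
Then Y → Y · (1 + 0.22)^1
     = Y · 1.2200

Percentage change = ((1 + 0.22)^1 − 1) × 100% = 22.0%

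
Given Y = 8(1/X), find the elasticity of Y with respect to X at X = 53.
Elasticity = -1

Elasticity = (dY/dX) · (X/Y)

dY/dX = -8/X²
At X = 53: dY/dX = -8/2809, Y = 8/53

Elasticity = (-8/2809) · (53 / (8/53)) = -1

Interpretation: for a small percentage change in X, the percentage change in Y is approximately -1.00 times as large.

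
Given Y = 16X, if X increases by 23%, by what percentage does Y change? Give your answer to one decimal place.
23.0%

For Y = 16X:
If X → X(1 + 0.23)
Then Y → Y · (1 + 0.23)^1
     = Y · 1.2300

Percentage change = ((1 + 0.23)^1 − 1) × 100% = 23.0%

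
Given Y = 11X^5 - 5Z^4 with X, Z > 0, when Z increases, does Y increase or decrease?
Y decreases

Taking the partial derivative:
∂Y/∂Z = -20Z^3

∂Y/∂Z = -20Z^3 < 0 (assuming positive values)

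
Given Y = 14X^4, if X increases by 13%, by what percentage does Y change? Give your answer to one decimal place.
63.0%

For Y = 14X^4:
If X → X(1 + 0.13)
Then Y → Y · (1 + 0.13)^4
     ≈ Y · 1.6305

Percentage change = ((1 + 0.13)^4 − 1) × 100% ≈ 63.0%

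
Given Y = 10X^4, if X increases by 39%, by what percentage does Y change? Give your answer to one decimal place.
273.3%

For Y = 10X^4:
If X → X(1 + 0.39)
Then Y → Y · (1 + 0.39)^4
     ≈ Y · 3.7330

Percentage change = ((1 + 0.39)^4 − 1) × 100% ≈ 273.3%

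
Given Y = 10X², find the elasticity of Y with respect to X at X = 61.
Elasticity = 2

Elasticity = (dY/dX) · (X/Y)

dY/dX = 20·X
At X = 61: dY/dX = 1220, Y = 37210

Elasticity = 1220 · (61 / 37210) = 2

Interpretation: for a small percentage change in X, the percentage change in Y is approximately 2.00 times as large.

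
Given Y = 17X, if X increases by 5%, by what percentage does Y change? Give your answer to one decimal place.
5.0%

For Y = 17X:
If X → X(1 + 0.05)
Then Y → Y · (1 + 0.05)^1
     = Y · 1.0500

Percentage change = ((1 + 0.05)^1 − 1) × 100% = 5.0%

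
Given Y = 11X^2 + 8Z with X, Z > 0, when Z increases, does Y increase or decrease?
Y increases

Taking the partial derivative:
∂Y/∂Z = 8

∂Y/∂Z = 8 > 0 (assuming positive values)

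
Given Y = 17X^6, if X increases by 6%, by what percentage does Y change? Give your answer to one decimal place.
41.9%

For Y = 17X^6:
If X → X(1 + 0.06)
Then Y → Y · (1 + 0.06)^6
     ≈ Y · 1.4185

Percentage change = ((1 + 0.06)^6 − 1) × 100% ≈ 41.9%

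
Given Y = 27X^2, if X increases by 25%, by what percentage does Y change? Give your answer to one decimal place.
56.3%

For Y = 27X^2:
If X → X(1 + 0.25)
Then Y → Y · (1 + 0.25)^2
     = Y · 1.5625

Percentage change = ((1 + 0.25)^2 − 1) × 100% ≈ 56.3%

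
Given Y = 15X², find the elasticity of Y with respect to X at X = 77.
Elasticity = 2

Elasticity = (dY/dX) · (X/Y)

dY/dX = 30·X
At X = 77: dY/dX = 2310, Y = 88935

Elasticity = 2310 · (77 / 88935) = 2

Interpretation: for a small percentage change in X, the percentage change in Y is approximately 2.00 times as large.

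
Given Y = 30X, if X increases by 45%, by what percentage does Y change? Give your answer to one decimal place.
45.0%

For Y = 30X:
If X → X(1 + 0.45)
Then Y → Y · (1 + 0.45)^1
     = Y · 1.4500

Percentage change = ((1 + 0.45)^1 − 1) × 100% = 45.0%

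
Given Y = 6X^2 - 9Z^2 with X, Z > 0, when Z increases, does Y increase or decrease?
Y decreases

Taking the partial derivative:
∂Y/∂Z = -18Z

∂Y/∂Z = -18Z < 0 (assuming positive values)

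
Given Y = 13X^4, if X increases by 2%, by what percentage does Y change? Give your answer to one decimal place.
8.2%

For Y = 13X^4:
If X → X(1 + 0.02)
Then Y → Y · (1 + 0.02)^4
     ≈ Y · 1.0824

Percentage change = ((1 + 0.02)^4 − 1) × 100% ≈ 8.2%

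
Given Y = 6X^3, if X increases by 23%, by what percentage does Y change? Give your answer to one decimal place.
86.1%

For Y = 6X^3:
If X → X(1 + 0.23)
Then Y → Y · (1 + 0.23)^3
     ≈ Y · 1.8609

Percentage change = ((1 + 0.23)^3 − 1) × 100% ≈ 86.1%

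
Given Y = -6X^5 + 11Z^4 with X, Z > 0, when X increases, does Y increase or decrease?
Y decreases

Taking the partial derivative:
∂Y/∂X = -30X^4

∂Y/∂X = -30X^4 < 0 (assuming positive values)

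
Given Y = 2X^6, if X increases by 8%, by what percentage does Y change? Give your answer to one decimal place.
58.7%

For Y = 2X^6:
If X → X(1 + 0.08)
Then Y → Y · (1 + 0.08)^6
     ≈ Y · 1.5869

Percentage change = ((1 + 0.08)^6 − 1) × 100% ≈ 58.7%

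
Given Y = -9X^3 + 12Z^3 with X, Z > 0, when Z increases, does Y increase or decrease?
Y increases

Taking the partial derivative:
∂Y/∂Z = 36Z^2

∂Y/∂Z = 36Z^2 > 0 (assuming positive values)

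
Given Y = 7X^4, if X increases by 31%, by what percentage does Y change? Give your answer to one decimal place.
194.5%

For Y = 7X^4:
If X → X(1 + 0.31)
Then Y → Y · (1 + 0.31)^4
     ≈ Y · 2.9450

Percentage change = ((1 + 0.31)^4 − 1) × 100% ≈ 194.5%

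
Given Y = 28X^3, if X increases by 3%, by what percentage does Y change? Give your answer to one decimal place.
9.3%

For Y = 28X^3:
If X → X(1 + 0.03)
Then Y → Y · (1 + 0.03)^3
     ≈ Y · 1.0927

Percentage change = ((1 + 0.03)^3 − 1) × 100% ≈ 9.3%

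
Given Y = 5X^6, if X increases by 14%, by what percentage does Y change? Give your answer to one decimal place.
119.5%

For Y = 5X^6:
If X → X(1 + 0.14)
Then Y → Y · (1 + 0.14)^6
     ≈ Y · 2.1950

Percentage change = ((1 + 0.14)^6 − 1) × 100% ≈ 119.5%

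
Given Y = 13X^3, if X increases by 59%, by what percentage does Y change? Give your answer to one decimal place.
302.0%

For Y = 13X^3:
If X → X(1 + 0.59)
Then Y → Y · (1 + 0.59)^3
     ≈ Y · 4.0197

Percentage change = ((1 + 0.59)^3 − 1) × 100% ≈ 302.0%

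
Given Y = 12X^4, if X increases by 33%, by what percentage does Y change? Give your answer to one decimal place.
212.9%

For Y = 12X^4:
If X → X(1 + 0.33)
Then Y → Y · (1 + 0.33)^4
     ≈ Y · 3.1290

Percentage change = ((1 + 0.33)^4 − 1) × 100% ≈ 212.9%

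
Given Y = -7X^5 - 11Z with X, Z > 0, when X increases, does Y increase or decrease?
Y decreases

Taking the partial derivative:
∂Y/∂X = -35X^4

∂Y/∂X = -35X^4 < 0 (assuming positive values)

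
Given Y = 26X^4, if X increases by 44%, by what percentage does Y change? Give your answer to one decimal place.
330.0%

For Y = 26X^4:
If X → X(1 + 0.44)
Then Y → Y · (1 + 0.44)^4
     ≈ Y · 4.2998

Percentage change = ((1 + 0.44)^4 − 1) × 100% ≈ 330.0%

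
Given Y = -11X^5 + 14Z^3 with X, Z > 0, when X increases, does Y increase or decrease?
Y decreases

Taking the partial derivative:
∂Y/∂X = -55X^4

∂Y/∂X = -55X^4 < 0 (assuming positive values)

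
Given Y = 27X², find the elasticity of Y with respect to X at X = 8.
Elasticity = 2

Elasticity = (dY/dX) · (X/Y)

dY/dX = 54·X
At X = 8: dY/dX = 432, Y = 1728

Elasticity = 432 · (8 / 1728) = 2

Interpretation: for a small percentage change in X, the percentage change in Y is approximately 2.00 times as large.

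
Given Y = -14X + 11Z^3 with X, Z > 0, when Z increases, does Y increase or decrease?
Y increases

Taking the partial derivative:
∂Y/∂Z = 33Z^2

∂Y/∂Z = 33Z^2 > 0 (assuming positive values)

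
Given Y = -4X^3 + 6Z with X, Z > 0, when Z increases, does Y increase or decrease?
Y increases

Taking the partial derivative:
∂Y/∂Z = 6

∂Y/∂Z = 6 > 0 (assuming positive values)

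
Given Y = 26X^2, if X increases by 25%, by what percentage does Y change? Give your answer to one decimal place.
56.3%

For Y = 26X^2:
If X → X(1 + 0.25)
Then Y → Y · (1 + 0.25)^2
     = Y · 1.5625

Percentage change = ((1 + 0.25)^2 − 1) × 100% ≈ 56.3%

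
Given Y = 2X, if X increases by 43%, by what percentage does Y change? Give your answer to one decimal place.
43.0%

For Y = 2X:
If X → X(1 + 0.43)
Then Y → Y · (1 + 0.43)^1
     = Y · 1.4300

Percentage change = ((1 + 0.43)^1 − 1) × 100% = 43.0%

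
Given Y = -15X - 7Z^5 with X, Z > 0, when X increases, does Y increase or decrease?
Y decreases

Taking the partial derivative:
∂Y/∂X = -15

∂Y/∂X = -15 < 0 (assuming positive values)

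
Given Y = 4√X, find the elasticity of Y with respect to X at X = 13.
Elasticity = 1/2

Elasticity = (dY/dX) · (X/Y)

dY/dX = 2/√X
At X = 13: dY/dX = 2·√13/13, Y = 4·√13

Elasticity = (2·√13/13) · (13 / (4·√13)) = 1/2

Interpretation: for a small percentage change in X, the percentage change in Y is approximately 0.50 times as large.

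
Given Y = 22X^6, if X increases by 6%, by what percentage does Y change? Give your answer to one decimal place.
41.9%

For Y = 22X^6:
If X → X(1 + 0.06)
Then Y → Y · (1 + 0.06)^6
     ≈ Y · 1.4185

Percentage change = ((1 + 0.06)^6 − 1) × 100% ≈ 41.9%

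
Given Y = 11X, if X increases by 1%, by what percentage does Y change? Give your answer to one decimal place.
1.0%

For Y = 11X:
If X → X(1 + 0.01)
Then Y → Y · (1 + 0.01)^1
     = Y · 1.0100

Percentage change = ((1 + 0.01)^1 − 1) × 100% = 1.0%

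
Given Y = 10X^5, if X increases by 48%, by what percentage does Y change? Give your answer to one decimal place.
610.1%

For Y = 10X^5:
If X → X(1 + 0.48)
Then Y → Y · (1 + 0.48)^5
     ≈ Y · 7.1008

Percentage change = ((1 + 0.48)^5 − 1) × 100% ≈ 610.1%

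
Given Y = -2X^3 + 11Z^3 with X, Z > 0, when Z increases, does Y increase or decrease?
Y increases

Taking the partial derivative:
∂Y/∂Z = 33Z^2

∂Y/∂Z = 33Z^2 > 0 (assuming positive values)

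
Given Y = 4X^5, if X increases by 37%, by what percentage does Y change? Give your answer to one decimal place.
382.6%

For Y = 4X^5:
If X → X(1 + 0.37)
Then Y → Y · (1 + 0.37)^5
     ≈ Y · 4.8262

Percentage change = ((1 + 0.37)^5 − 1) × 100% ≈ 382.6%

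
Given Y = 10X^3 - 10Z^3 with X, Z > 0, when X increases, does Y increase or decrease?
Y increases

Taking the partial derivative:
∂Y/∂X = 30X^2

∂Y/∂X = 30X^2 > 0 (assuming positive values)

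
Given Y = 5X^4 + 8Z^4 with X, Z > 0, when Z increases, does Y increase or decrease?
Y increases

Taking the partial derivative:
∂Y/∂Z = 32Z^3

∂Y/∂Z = 32Z^3 > 0 (assuming positive values)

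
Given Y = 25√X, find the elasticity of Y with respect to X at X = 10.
Elasticity = 1/2

Elasticity = (dY/dX) · (X/Y)

dY/dX = 25/(2·√X)
At X = 10: dY/dX = 5·√10/4, Y = 25·√10

Elasticity = (5·√10/4) · (10 / (25·√10)) = 1/2

Interpretation: for a small percentage change in X, the percentage change in Y is approximately 0.50 times as large.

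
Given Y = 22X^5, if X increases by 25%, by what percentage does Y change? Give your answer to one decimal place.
205.2%

For Y = 22X^5:
If X → X(1 + 0.25)
Then Y → Y · (1 + 0.25)^5
     ≈ Y · 3.0518

Percentage change = ((1 + 0.25)^5 − 1) × 100% ≈ 205.2%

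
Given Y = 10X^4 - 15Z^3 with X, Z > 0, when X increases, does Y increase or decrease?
Y increases

Taking the partial derivative:
∂Y/∂X = 40X^3

∂Y/∂X = 40X^3 > 0 (assuming positive values)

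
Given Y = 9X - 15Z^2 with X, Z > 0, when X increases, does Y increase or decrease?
Y increases

Taking the partial derivative:
∂Y/∂X = 9

∂Y/∂X = 9 > 0 (assuming positive values)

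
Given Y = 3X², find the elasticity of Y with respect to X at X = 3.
Elasticity = 2

Elasticity = (dY/dX) · (X/Y)

dY/dX = 6·X
At X = 3: dY/dX = 18, Y = 27

Elasticity = 18 · (3 / 27) = 2

Interpretation: for a small percentage change in X, the percentage change in Y is approximately 2.00 times as large.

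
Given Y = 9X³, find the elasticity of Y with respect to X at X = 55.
Elasticity = 3

Elasticity = (dY/dX) · (X/Y)

dY/dX = 27·X²
At X = 55: dY/dX = 81675, Y = 1497375

Elasticity = 81675 · (55 / 1497375) = 3

Interpretation: for a small percentage change in X, the percentage change in Y is approximately 3.00 times as large.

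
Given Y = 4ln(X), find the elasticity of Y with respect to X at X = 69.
Elasticity = 1/ln(69) ≈ 0.2362

Elasticity = (dY/dX) · (X/Y)

dY/dX = 4/X
At X = 69: dY/dX = 4/69, Y = 4·ln(69)

Elasticity = (4/69) · (69 / (4·ln(69))) = 1/ln(69) ≈ 0.2362

Interpretation: for a small percentage change in X, the percentage change in Y is approximately 0.24 times as large.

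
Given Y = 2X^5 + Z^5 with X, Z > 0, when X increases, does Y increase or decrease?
Y increases

Taking the partial derivative:
∂Y/∂X = 10X^4

∂Y/∂X = 10X^4 > 0 (assuming positive values)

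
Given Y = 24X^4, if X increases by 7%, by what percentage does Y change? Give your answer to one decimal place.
31.1%

For Y = 24X^4:
If X → X(1 + 0.07)
Then Y → Y · (1 + 0.07)^4
     ≈ Y · 1.3108

Percentage change = ((1 + 0.07)^4 − 1) × 100% ≈ 31.1%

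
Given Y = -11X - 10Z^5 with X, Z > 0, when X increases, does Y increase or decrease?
Y decreases

Taking the partial derivative:
∂Y/∂X = -11

∂Y/∂X = -11 < 0 (assuming positive values)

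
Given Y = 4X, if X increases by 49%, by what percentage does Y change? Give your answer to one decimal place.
49.0%

For Y = 4X:
If X → X(1 + 0.49)
Then Y → Y · (1 + 0.49)^1
     = Y · 1.4900

Percentage change = ((1 + 0.49)^1 − 1) × 100% = 49.0%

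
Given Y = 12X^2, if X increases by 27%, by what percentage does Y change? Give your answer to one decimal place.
61.3%

For Y = 12X^2:
If X → X(1 + 0.27)
Then Y → Y · (1 + 0.27)^2
     = Y · 1.6129

Percentage change = ((1 + 0.27)^2 − 1) × 100% ≈ 61.3%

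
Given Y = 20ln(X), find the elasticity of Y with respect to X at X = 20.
Elasticity = 1/ln(20) ≈ 0.3338

Elasticity = (dY/dX) · (X/Y)

dY/dX = 20/X
At X = 20: dY/dX = 1, Y = 20·ln(20)

Elasticity = 1 · (20 / (20·ln(20))) = 1/ln(20) ≈ 0.3338

Interpretation: for a small percentage change in X, the percentage change in Y is approximately 0.33 times as large.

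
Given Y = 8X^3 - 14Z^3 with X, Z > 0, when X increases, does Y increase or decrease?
Y increases

Taking the partial derivative:
∂Y/∂X = 24X^2

∂Y/∂X = 24X^2 > 0 (assuming positive values)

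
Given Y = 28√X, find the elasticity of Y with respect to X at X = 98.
Elasticity = 1/2

Elasticity = (dY/dX) · (X/Y)

dY/dX = 14/√X
At X = 98: dY/dX = √2, Y = 196·√2

Elasticity = (√2) · (98 / (196·√2)) = 1/2

Interpretation: for a small percentage change in X, the percentage change in Y is approximately 0.50 times as large.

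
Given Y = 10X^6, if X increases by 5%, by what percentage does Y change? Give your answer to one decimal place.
34.0%

For Y = 10X^6:
If X → X(1 + 0.05)
Then Y → Y · (1 + 0.05)^6
     ≈ Y · 1.3401

Percentage change = ((1 + 0.05)^6 − 1) × 100% ≈ 34.0%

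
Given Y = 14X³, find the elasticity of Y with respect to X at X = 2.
Elasticity = 3

Elasticity = (dY/dX) · (X/Y)

dY/dX = 42·X²
At X = 2: dY/dX = 168, Y = 112

Elasticity = 168 · (2 / 112) = 3

Interpretation: for a small percentage change in X, the percentage change in Y is approximately 3.00 times as large.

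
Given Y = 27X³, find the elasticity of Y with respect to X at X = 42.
Elasticity = 3

Elasticity = (dY/dX) · (X/Y)

dY/dX = 81·X²
At X = 42: dY/dX = 142884, Y = 2000376

Elasticity = 142884 · (42 / 2000376) = 3

Interpretation: for a small percentage change in X, the percentage change in Y is approximately 3.00 times as large.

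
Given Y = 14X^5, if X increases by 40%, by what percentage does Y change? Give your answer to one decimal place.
437.8%

For Y = 14X^5:
If X → X(1 + 0.4)
Then Y → Y · (1 + 0.4)^5
     ≈ Y · 5.3782

Percentage change = ((1 + 0.4)^5 − 1) × 100% ≈ 437.8%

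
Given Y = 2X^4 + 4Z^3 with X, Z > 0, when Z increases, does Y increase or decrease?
Y increases

Taking the partial derivative:
∂Y/∂Z = 12Z^2

∂Y/∂Z = 12Z^2 > 0 (assuming positive values)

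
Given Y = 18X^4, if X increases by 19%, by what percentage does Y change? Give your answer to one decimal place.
100.5%

For Y = 18X^4:
If X → X(1 + 0.19)
Then Y → Y · (1 + 0.19)^4
     ≈ Y · 2.0053

Percentage change = ((1 + 0.19)^4 − 1) × 100% ≈ 100.5%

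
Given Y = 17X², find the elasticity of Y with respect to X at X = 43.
Elasticity = 2

Elasticity = (dY/dX) · (X/Y)

dY/dX = 34·X
At X = 43: dY/dX = 1462, Y = 31433

Elasticity = 1462 · (43 / 31433) = 2

Interpretation: for a small percentage change in X, the percentage change in Y is approximately 2.00 times as large.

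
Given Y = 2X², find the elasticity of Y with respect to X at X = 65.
Elasticity = 2

Elasticity = (dY/dX) · (X/Y)

dY/dX = 4·X
At X = 65: dY/dX = 260, Y = 8450

Elasticity = 260 · (65 / 8450) = 2

Interpretation: for a small percentage change in X, the percentage change in Y is approximately 2.00 times as large.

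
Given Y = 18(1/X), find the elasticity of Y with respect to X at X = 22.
Elasticity = -1

Elasticity = (dY/dX) · (X/Y)

dY/dX = -18/X²
At X = 22: dY/dX = -9/242, Y = 9/11

Elasticity = (-9/242) · (22 / (9/11)) = -1

Interpretation: for a small percentage change in X, the percentage change in Y is approximately -1.00 times as large.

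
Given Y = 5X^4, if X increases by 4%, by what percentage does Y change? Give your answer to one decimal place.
17.0%

For Y = 5X^4:
If X → X(1 + 0.04)
Then Y → Y · (1 + 0.04)^4
     ≈ Y · 1.1699

Percentage change = ((1 + 0.04)^4 − 1) × 100% ≈ 17.0%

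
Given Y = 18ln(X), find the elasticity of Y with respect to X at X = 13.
Elasticity = 1/ln(13) ≈ 0.3899

Elasticity = (dY/dX) · (X/Y)

dY/dX = 18/X
At X = 13: dY/dX = 18/13, Y = 18·ln(13)

Elasticity = (18/13) · (13 / (18·ln(13))) = 1/ln(13) ≈ 0.3899

Interpretation: for a small percentage change in X, the percentage change in Y is approximately 0.39 times as large.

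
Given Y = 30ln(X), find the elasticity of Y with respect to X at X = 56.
Elasticity = 1/ln(56) ≈ 0.2484

Elasticity = (dY/dX) · (X/Y)

dY/dX = 30/X
At X = 56: dY/dX = 15/28, Y = 30·ln(56)

Elasticity = (15/28) · (56 / (30·ln(56))) = 1/ln(56) ≈ 0.2484

Interpretation: for a small percentage change in X, the percentage change in Y is approximately 0.25 times as large.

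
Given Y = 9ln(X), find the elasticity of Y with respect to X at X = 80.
Elasticity = 1/ln(80) ≈ 0.2282

Elasticity = (dY/dX) · (X/Y)

dY/dX = 9/X
At X = 80: dY/dX = 9/80, Y = 9·ln(80)

Elasticity = (9/80) · (80 / (9·ln(80))) = 1/ln(80) ≈ 0.2282

Interpretation: for a small percentage change in X, the percentage change in Y is approximately 0.23 times as large.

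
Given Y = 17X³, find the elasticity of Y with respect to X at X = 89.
Elasticity = 3

Elasticity = (dY/dX) · (X/Y)

dY/dX = 51·X²
At X = 89: dY/dX = 403971, Y = 11984473

Elasticity = 403971 · (89 / 11984473) = 3

Interpretation: for a small percentage change in X, the percentage change in Y is approximately 3.00 times as large.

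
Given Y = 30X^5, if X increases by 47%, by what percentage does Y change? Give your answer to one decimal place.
586.4%

For Y = 30X^5:
If X → X(1 + 0.47)
Then Y → Y · (1 + 0.47)^5
     ≈ Y · 6.8641

Percentage change = ((1 + 0.47)^5 − 1) × 100% ≈ 586.4%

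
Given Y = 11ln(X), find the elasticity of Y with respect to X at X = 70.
Elasticity = 1/ln(70) ≈ 0.2354

Elasticity = (dY/dX) · (X/Y)

dY/dX = 11/X
At X = 70: dY/dX = 11/70, Y = 11·ln(70)

Elasticity = (11/70) · (70 / (11·ln(70))) = 1/ln(70) ≈ 0.2354

Interpretation: for a small percentage change in X, the percentage change in Y is approximately 0.24 times as large.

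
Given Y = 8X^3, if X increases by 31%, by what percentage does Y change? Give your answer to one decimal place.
124.8%

For Y = 8X^3:
If X → X(1 + 0.31)
Then Y → Y · (1 + 0.31)^3
     ≈ Y · 2.2481

Percentage change = ((1 + 0.31)^3 − 1) × 100% ≈ 124.8%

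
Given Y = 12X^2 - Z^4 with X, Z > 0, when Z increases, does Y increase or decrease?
Y decreases

Taking the partial derivative:
∂Y/∂Z = -4Z^3

∂Y/∂Z = -4Z^3 < 0 (assuming positive values)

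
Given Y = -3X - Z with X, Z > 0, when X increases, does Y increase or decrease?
Y decreases

Taking the partial derivative:
∂Y/∂X = -3

∂Y/∂X = -3 < 0 (assuming positive values)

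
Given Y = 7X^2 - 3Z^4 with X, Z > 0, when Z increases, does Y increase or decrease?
Y decreases

Taking the partial derivative:
∂Y/∂Z = -12Z^3

∂Y/∂Z = -12Z^3 < 0 (assuming positive values)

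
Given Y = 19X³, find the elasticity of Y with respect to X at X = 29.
Elasticity = 3

Elasticity = (dY/dX) · (X/Y)

dY/dX = 57·X²
At X = 29: dY/dX = 47937, Y = 463391

Elasticity = 47937 · (29 / 463391) = 3

Interpretation: for a small percentage change in X, the percentage change in Y is approximately 3.00 times as large.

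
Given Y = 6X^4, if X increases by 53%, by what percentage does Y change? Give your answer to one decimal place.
448.0%

For Y = 6X^4:
If X → X(1 + 0.53)
Then Y → Y · (1 + 0.53)^4
     ≈ Y · 5.4798

Percentage change = ((1 + 0.53)^4 − 1) × 100% ≈ 448.0%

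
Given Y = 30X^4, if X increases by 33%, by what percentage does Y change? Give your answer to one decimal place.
212.9%

For Y = 30X^4:
If X → X(1 + 0.33)
Then Y → Y · (1 + 0.33)^4
     ≈ Y · 3.1290

Percentage change = ((1 + 0.33)^4 − 1) × 100% ≈ 212.9%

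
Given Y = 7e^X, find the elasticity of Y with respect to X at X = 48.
Elasticity = 48

Elasticity = (dY/dX) · (X/Y)

dY/dX = 7·e^X
At X = 48: dY/dX = 7·e^48, Y = 7·e^48

Elasticity = (7·e^48) · (48 / (7·e^48)) = 48

Interpretation: for a small percentage change in X, the percentage change in Y is approximately 48.00 times as large.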